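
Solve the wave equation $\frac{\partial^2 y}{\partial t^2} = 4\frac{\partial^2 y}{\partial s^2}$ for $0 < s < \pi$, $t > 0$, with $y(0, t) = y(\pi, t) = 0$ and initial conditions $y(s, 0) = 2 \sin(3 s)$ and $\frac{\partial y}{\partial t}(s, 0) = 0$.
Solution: Separating variables: $y = \sum [A_n \cos(\omega_n t) + B_n \sin(\omega_n t)] \sin(ns)$, $\omega_n = 2n$. From ICs: $A_3=2$.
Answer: $y(s, t) = 2 \sin(3 s) \cos(6 t)$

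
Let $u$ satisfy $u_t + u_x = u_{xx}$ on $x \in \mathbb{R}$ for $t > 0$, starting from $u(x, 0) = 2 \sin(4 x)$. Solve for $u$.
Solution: Change to a moving frame: let $\eta = x - t$, $\sigma = t$ and write $u(x,t) = w(\eta,\sigma)$.
By the chain rule $u_t = w_{\sigma} - w_{\eta}$, $u_x = w_{\eta}$, $u_{xx} = w_{\eta\eta}$.
Then $u_t + u_x = w_{\sigma}$: the advection term cancels and the PDE becomes the heat equation $w_{\sigma} = w_{\eta\eta}$ on $\eta \in \mathbb{R}$.
Initial data: $w(\eta,0) = u(\eta,0) = 2 \sin(4 \eta)$.
On $\eta \in \mathbb{R}$ each mode satisfies $(\sin(n\eta))'' = -n^2 \sin(n\eta)$, so $e^{-n^2\sigma} \sin(n\eta)$ solves the heat equation; by superposition $w(\eta,\sigma) = \sum c_n e^{-n^2\sigma} \sin(n\eta)$.
Reading off the coefficients: $c_4=2$, so $w(\eta,\sigma) = 2 e^{-16 \sigma} \sin(4 \eta)$.
Substituting back $\eta = x - t$, $\sigma = t$: $u(x,t) = w(x - t, t)$.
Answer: $u(x, t) = -2 e^{-16 t} \sin(4 t - 4 x)$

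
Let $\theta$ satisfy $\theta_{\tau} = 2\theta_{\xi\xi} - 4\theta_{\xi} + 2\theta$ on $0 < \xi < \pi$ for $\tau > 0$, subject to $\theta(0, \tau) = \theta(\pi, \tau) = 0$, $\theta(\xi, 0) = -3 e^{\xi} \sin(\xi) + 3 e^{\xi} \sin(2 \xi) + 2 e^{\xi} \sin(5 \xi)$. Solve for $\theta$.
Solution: Substitute $\theta = e^{\xi}u$.
Then $\theta_{\xi} = e^{\xi}(u_{\xi} + u)$, $\theta_{\xi\xi} = e^{\xi}(u_{\xi\xi} + 2u_{\xi} + u)$, $\theta_{\tau} = e^{\xi}u_{\tau}$; substituting and dividing by $e^{\xi}$, the lower-order terms cancel: $u_{\tau} = 2u_{\xi\xi}$ (standard heat equation).
Data for $u$: $u(\xi,0) = e^{-\xi}\theta(\xi,0) = -3 \sin(\xi) + 3 \sin(2 \xi) + 2 \sin(5 \xi)$. The boundary conditions carry over: $u(0,\tau) = u(\pi,\tau) = 0$.
Separating variables: $u = \sum c_n e^{-2n^2\tau} \sin(n\xi)$. From $u(\xi,0) = -3 \sin(\xi) + 3 \sin(2 \xi) + 2 \sin(5 \xi)$: $c_1=-3, c_2=3, c_5=2$.
So $u(\xi,\tau) = -3 e^{-2 \tau} \sin(\xi) + 3 e^{-8 \tau} \sin(2 \xi) + 2 e^{-50 \tau} \sin(5 \xi)$, and $\theta(\xi,\tau) = e^{\xi}u(\xi,\tau)$.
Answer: $\theta(\xi, \tau) = -3 e^{-2 \tau} e^{\xi} \sin(\xi) + 3 e^{-8 \tau} e^{\xi} \sin(2 \xi) + 2 e^{-50 \tau} e^{\xi} \sin(5 \xi)$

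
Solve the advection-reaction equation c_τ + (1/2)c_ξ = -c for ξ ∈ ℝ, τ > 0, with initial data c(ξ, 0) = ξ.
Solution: Substitute c = exp(-τ)u, i.e. u = exp(τ)c.
By the product rule, c_τ = exp(-τ)(u_τ - u), c_ξ = exp(-τ)u_ξ.
Substituting into the PDE and dividing by exp(-τ): u_τ - u + (1/2)u_ξ = -u.
The lower-order terms cancel, leaving the standard advection equation u_τ + (1/2)u_ξ = 0.
Initial data for u: u(ξ,0) = c(ξ,0) = ξ.
Solve for u:
  By method of characteristics (waves move right with speed 1/2):
  Along characteristics ξ - (1/2)τ = const, u is constant, so u(ξ,τ) = f(ξ - (1/2)τ) with f = u(·, 0).
Hence u(ξ,τ) = ξ - (1/2)τ.
Transform back: c(ξ,τ) = exp(-τ)u(ξ,τ).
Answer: c(ξ, τ) = ξexp(-τ) - (1/2)τexp(-τ)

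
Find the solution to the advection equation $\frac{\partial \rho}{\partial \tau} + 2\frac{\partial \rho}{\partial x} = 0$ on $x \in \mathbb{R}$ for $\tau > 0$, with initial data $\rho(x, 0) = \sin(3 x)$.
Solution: By method of characteristics (waves move right with speed 2):
Along characteristics $x - 2\tau =$ const, $\rho$ is constant, so $\rho(x,\tau) = f(x - 2\tau)$ with $f = \rho( \cdot , 0)$.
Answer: $\rho(x, \tau) = - \sin(6 \tau - 3 x)$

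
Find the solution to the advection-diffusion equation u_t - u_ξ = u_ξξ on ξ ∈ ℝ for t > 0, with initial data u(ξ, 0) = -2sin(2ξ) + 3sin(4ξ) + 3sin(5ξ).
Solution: Moving frame: η = ξ + t, σ = t, u = w(η,σ), so u_t = w_σ + w_η and u_ξξ = w_ηη.
Hence u_t - u_ξ = w_σ and the PDE becomes the heat equation w_σ = w_ηη on η ∈ ℝ.
Initial data: w(η,0) = u(η,0) = -2sin(2η) + 3sin(4η) + 3sin(5η). Each mode sin(nη) decays as exp(-n²σ) on ℝ, so w(η,σ) = Σ c_n exp(-n²σ) sin(nη) with c_2=-2, c_4=3, c_5=3: w(η,σ) = -2exp(-4σ)sin(2η) + 3exp(-16σ)sin(4η) + 3exp(-25σ)sin(5η).
Substituting back: u(ξ,t) = w(ξ + t, t).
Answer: u(ξ, t) = -2exp(-4t)sin(2t + 2ξ) + 3exp(-16t)sin(4t + 4ξ) + 3exp(-25t)sin(5t + 5ξ)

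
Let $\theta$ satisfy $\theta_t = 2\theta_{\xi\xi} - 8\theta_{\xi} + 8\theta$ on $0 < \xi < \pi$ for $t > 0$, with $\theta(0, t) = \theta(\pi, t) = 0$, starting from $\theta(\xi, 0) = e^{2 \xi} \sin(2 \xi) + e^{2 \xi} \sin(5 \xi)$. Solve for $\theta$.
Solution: Substitute $\theta = e^{2\xi}u$.
Then $\theta_{\xi} = e^{2\xi}(u_{\xi} + 2u)$, $\theta_{\xi\xi} = e^{2\xi}(u_{\xi\xi} + 4u_{\xi} + 4u)$, $\theta_t = e^{2\xi}u_t$; substituting and dividing by $e^{2\xi}$, the lower-order terms cancel: $u_t = 2u_{\xi\xi}$ (standard heat equation).
Data for $u$: $u(\xi,0) = e^{-2\xi}\theta(\xi,0) = \sin(2 \xi) + \sin(5 \xi)$. The boundary conditions carry over: $u(0,t) = u(\pi,t) = 0$.
Separating variables: $u = \sum c_n e^{-2n^2t} \sin(n\xi)$. From $u(\xi,0) = \sin(2 \xi) + \sin(5 \xi)$: $c_2=1, c_5=1$.
So $u(\xi,t) = e^{-8 t} \sin(2 \xi) + e^{-50 t} \sin(5 \xi)$, and $\theta(\xi,t) = e^{2\xi}u(\xi,t)$.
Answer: $\theta(\xi, t) = e^{2 \xi} e^{-8 t} \sin(2 \xi) + e^{2 \xi} e^{-50 t} \sin(5 \xi)$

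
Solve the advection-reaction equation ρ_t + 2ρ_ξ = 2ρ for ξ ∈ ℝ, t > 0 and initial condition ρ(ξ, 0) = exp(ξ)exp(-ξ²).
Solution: Substitute ρ = exp(ξ)u.
Then ρ_ξ = exp(ξ)(u_ξ + u), ρ_t = exp(ξ)u_t; substituting and dividing by exp(ξ), the lower-order terms cancel: u_t + 2u_ξ = 0 (standard advection equation).
Data for u: u(ξ,0) = exp(-ξ)ρ(ξ,0) = exp(-ξ²).
By characteristics (dξ/dt = 2), u(ξ,t) = f(ξ - 2t) with f = u(·, 0).
So u(ξ,t) = exp(-(-2t + ξ)²), and ρ(ξ,t) = exp(ξ)u(ξ,t).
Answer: ρ(ξ, t) = exp(ξ)exp(-(-2t + ξ)²)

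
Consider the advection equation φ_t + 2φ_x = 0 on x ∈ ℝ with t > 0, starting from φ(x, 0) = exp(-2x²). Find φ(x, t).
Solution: By characteristics (dx/dt = 2), φ(x,t) = f(x - 2t) with f = φ(·, 0).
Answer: φ(x, t) = exp(-2(-2t + x)²)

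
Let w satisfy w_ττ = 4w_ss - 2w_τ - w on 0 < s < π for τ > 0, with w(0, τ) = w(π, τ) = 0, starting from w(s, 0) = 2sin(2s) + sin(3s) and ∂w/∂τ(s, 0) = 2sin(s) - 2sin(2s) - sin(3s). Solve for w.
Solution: Substitute w = exp(-τ)u.
Then w_τ = exp(-τ)(u_τ - u), w_ττ = exp(-τ)(u_ττ - 2u_τ + u), w_ss = exp(-τ)u_ss; substituting and dividing by exp(-τ), the lower-order terms cancel: u_ττ = 4u_ss (standard wave equation).
Data for u: u(s,0) = w(s,0) = 2sin(2s) + sin(3s); u_τ(s,0) = w_τ(s,0) + w(s,0) = 2sin(s). The boundary conditions carry over: u(0,τ) = u(π,τ) = 0.
Separating variables: u = Σ [A_n cos(ω_n τ) + B_n sin(ω_n τ)] sin(ns), ω_n = 2n. From ICs (B_n = velocity coefficient / ω_n): A_2=2, A_3=1, B_1=1.
So u(s,τ) = sin(s)sin(2τ) + 2sin(2s)cos(4τ) + sin(3s)cos(6τ), and w(s,τ) = exp(-τ)u(s,τ).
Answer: w(s, τ) = exp(-τ)sin(s)sin(2τ) + 2exp(-τ)sin(2s)cos(4τ) + exp(-τ)sin(3s)cos(6τ)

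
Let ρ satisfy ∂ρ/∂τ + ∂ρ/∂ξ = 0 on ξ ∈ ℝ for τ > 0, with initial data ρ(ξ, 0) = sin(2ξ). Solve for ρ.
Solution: By method of characteristics (waves move right with speed 1):
Along characteristics ξ - τ = const, ρ is constant, so ρ(ξ,τ) = f(ξ - τ) with f = ρ(·, 0).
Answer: ρ(ξ, τ) = sin(2ξ - 2τ)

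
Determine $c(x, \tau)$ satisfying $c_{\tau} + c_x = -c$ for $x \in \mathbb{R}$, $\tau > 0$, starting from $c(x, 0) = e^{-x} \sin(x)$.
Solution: Substitute $c = e^{-x}u$.
Then $c_x = e^{-x}(u_x - u)$, $c_{\tau} = e^{-x}u_{\tau}$; substituting and dividing by $e^{-x}$, the lower-order terms cancel: $u_{\tau} + u_x = 0$ (standard advection equation).
Data for $u$: $u(x,0) = e^{x}c(x,0) = \sin(x)$.
By characteristics ($dx/d\tau = 1$), $u(x,\tau) = f(x - \tau)$ with $f = u( \cdot , 0)$.
So $u(x,\tau) = \sin(x - \tau)$, and $c(x,\tau) = e^{-x}u(x,\tau)$.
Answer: $c(x, \tau) = - e^{-x} \sin(\tau - x)$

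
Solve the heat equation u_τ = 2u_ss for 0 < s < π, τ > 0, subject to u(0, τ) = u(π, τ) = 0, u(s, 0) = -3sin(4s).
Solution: Separating variables: u = Σ c_n exp(-2n²τ) sin(ns). From u(s,0) = -3sin(4s): c_4=-3.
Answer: u(s, τ) = -3exp(-32τ)sin(4s)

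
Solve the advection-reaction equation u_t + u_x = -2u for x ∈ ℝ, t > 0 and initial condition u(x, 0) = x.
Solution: Substitute u = exp(-2t)w, i.e. w = exp(2t)u.
By the product rule, u_t = exp(-2t)(w_t - 2w), u_x = exp(-2t)w_x.
Substituting into the PDE and dividing by exp(-2t): w_t - 2w + w_x = -2w.
The lower-order terms cancel, leaving the standard advection equation w_t + w_x = 0.
Initial data for w: w(x,0) = u(x,0) = x.
Solve for w:
  By method of characteristics (waves move right with speed 1):
  Along characteristics x - t = const, w is constant, so w(x,t) = f(x - t) with f = w(·, 0).
Hence w(x,t) = -t + x.
Transform back: u(x,t) = exp(-2t)w(x,t).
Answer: u(x, t) = -texp(-2t) + xexp(-2t)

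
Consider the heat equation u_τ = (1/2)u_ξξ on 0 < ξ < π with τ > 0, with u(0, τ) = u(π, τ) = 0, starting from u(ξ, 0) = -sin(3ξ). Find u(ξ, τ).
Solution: Using separation of variables u = X(ξ)T(τ):
Eigenfunctions: sin(nξ), n = 1, 2, 3, ...
General solution: u(ξ, τ) = Σ c_n sin(nξ) exp(-n² τ/2)
Matching u(ξ,0) = -sin(3ξ) term by term: c_3=-1.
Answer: u(ξ, τ) = -exp(-9τ/2)sin(3ξ)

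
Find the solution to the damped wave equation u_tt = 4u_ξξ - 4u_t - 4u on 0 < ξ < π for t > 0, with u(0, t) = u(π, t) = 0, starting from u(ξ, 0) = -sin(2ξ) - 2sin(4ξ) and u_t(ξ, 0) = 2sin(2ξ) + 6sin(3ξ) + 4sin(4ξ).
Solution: Substitute u = exp(-2t)w, i.e. w = exp(2t)u.
By the product rule, u_t = exp(-2t)(w_t - 2w), u_tt = exp(-2t)(w_tt - 4w_t + 4w), u_ξξ = exp(-2t)w_ξξ.
Substituting into the PDE and dividing by exp(-2t): w_tt - 4w_t + 4w = 4w_ξξ - 4(w_t - 2w) - 4w.
The lower-order terms cancel, leaving the standard wave equation w_tt = 4w_ξξ.
Initial data for w: w(ξ,0) = u(ξ,0) = -sin(2ξ) - 2sin(4ξ); w_t(ξ,0) = u_t(ξ,0) + 2u(ξ,0) = 6sin(3ξ). The boundary conditions carry over: w(0,t) = w(π,t) = 0.
Solve for w:
  Using separation of variables w = X(ξ)T(t):
  Eigenfunctions: sin(nξ), n = 1, 2, 3, ...
  General solution: w(ξ, t) = Σ [A_n cos(2n t) + B_n sin(2n t)] sin(nξ)
  From w(ξ,0) = -sin(2ξ) - 2sin(4ξ): A_2=-1, A_4=-2. From w_t(ξ,0) = 6sin(3ξ), using w_t(ξ,0) = Σ ω_n B_n sin(nξ) with ω_n = 2n: B_3 = 6/6 = 1.
Hence w(ξ,t) = sin(6t)sin(3ξ) - sin(2ξ)cos(4t) - 2sin(4ξ)cos(8t).
Transform back: u(ξ,t) = exp(-2t)w(ξ,t).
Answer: u(ξ, t) = exp(-2t)sin(6t)sin(3ξ) - exp(-2t)sin(2ξ)cos(4t) - 2exp(-2t)sin(4ξ)cos(8t)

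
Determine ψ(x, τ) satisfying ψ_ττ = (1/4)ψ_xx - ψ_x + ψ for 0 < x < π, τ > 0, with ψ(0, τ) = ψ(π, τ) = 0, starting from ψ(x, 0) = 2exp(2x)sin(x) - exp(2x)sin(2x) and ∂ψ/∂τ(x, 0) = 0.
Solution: Substitute ψ = exp(2x)u.
Then ψ_x = exp(2x)(u_x + 2u), ψ_xx = exp(2x)(u_xx + 4u_x + 4u), ψ_ττ = exp(2x)u_ττ; substituting and dividing by exp(2x), the lower-order terms cancel: u_ττ = (1/4)u_xx (standard wave equation).
Data for u: u(x,0) = exp(-2x)ψ(x,0) = 2sin(x) - sin(2x); u_τ(x,0) = exp(-2x)ψ_τ(x,0) = 0. The boundary conditions carry over: u(0,τ) = u(π,τ) = 0.
Separating variables: u = Σ [A_n cos(ω_n τ) + B_n sin(ω_n τ)] sin(nx), ω_n = n/2. From ICs: A_1=2, A_2=-1.
So u(x,τ) = 2sin(x)cos(τ/2) - sin(2x)cos(τ), and ψ(x,τ) = exp(2x)u(x,τ).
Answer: ψ(x, τ) = 2exp(2x)sin(x)cos(τ/2) - exp(2x)sin(2x)cos(τ)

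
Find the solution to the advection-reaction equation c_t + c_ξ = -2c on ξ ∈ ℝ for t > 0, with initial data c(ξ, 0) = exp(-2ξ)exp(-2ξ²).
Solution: Substitute c = exp(-2ξ)u, i.e. u = exp(2ξ)c.
By the product rule, c_ξ = exp(-2ξ)(u_ξ - 2u), c_t = exp(-2ξ)u_t.
Substituting into the PDE and dividing by exp(-2ξ): u_t + (u_ξ - 2u) = -2u.
The lower-order terms cancel, leaving the standard advection equation u_t + u_ξ = 0.
Initial data for u: u(ξ,0) = exp(2ξ)c(ξ,0) = exp(-2ξ²).
Solve for u:
  By method of characteristics (waves move right with speed 1):
  Along characteristics ξ - t = const, u is constant, so u(ξ,t) = f(ξ - t) with f = u(·, 0).
Hence u(ξ,t) = exp(-2(-t + ξ)²).
Transform back: c(ξ,t) = exp(-2ξ)u(ξ,t).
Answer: c(ξ, t) = exp(-2ξ)exp(-2(-t + ξ)²)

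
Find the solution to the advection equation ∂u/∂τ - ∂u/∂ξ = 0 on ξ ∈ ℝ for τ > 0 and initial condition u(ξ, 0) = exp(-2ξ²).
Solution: By characteristics (dξ/dτ = -1), u(ξ,τ) = f(ξ + τ) with f = u(·, 0).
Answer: u(ξ, τ) = exp(-2(ξ + τ)²)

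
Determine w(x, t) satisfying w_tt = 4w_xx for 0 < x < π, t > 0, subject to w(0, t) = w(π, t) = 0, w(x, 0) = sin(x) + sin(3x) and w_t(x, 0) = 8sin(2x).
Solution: Separating variables: w = Σ [A_n cos(ω_n t) + B_n sin(ω_n t)] sin(nx), ω_n = 2n. From ICs (B_n = velocity coefficient / ω_n): A_1=1, A_3=1, B_2=2.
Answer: w(x, t) = 2sin(4t)sin(2x) + sin(x)cos(2t) + sin(3x)cos(6t)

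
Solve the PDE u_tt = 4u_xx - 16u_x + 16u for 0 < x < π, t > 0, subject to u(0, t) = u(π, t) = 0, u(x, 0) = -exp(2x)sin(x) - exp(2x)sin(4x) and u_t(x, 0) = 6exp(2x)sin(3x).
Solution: Substitute u = exp(2x)w, i.e. w = exp(-2x)u.
By the product rule, u_x = exp(2x)(w_x + 2w), u_xx = exp(2x)(w_xx + 4w_x + 4w), u_tt = exp(2x)w_tt.
Substituting into the PDE and dividing by exp(2x): w_tt = 4(w_xx + 4w_x + 4w) - 16(w_x + 2w) + 16w.
The lower-order terms cancel, leaving the standard wave equation w_tt = 4w_xx.
Initial data for w: w(x,0) = exp(-2x)u(x,0) = -sin(x) - sin(4x); w_t(x,0) = exp(-2x)u_t(x,0) = 6sin(3x). The boundary conditions carry over: w(0,t) = w(π,t) = 0.
Solve for w:
  Using separation of variables w = X(x)T(t):
  Eigenfunctions: sin(nx), n = 1, 2, 3, ...
  General solution: w(x, t) = Σ [A_n cos(2n t) + B_n sin(2n t)] sin(nx)
  From w(x,0) = -sin(x) - sin(4x): A_1=-1, A_4=-1. From w_t(x,0) = 6sin(3x), using w_t(x,0) = Σ ω_n B_n sin(nx) with ω_n = 2n: B_3 = 6/6 = 1.
Hence w(x,t) = sin(6t)sin(3x) - sin(x)cos(2t) - sin(4x)cos(8t).
Transform back: u(x,t) = exp(2x)w(x,t).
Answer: u(x, t) = exp(2x)sin(6t)sin(3x) - exp(2x)sin(x)cos(2t) - exp(2x)sin(4x)cos(8t)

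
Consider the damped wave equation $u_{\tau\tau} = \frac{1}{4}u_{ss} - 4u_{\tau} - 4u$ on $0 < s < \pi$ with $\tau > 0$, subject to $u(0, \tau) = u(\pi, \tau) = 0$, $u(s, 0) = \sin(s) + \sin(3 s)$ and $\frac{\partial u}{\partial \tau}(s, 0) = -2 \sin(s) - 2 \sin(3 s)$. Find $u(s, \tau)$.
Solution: Substitute $u = e^{-2\tau}w$.
Then $u_{\tau} = e^{-2\tau}(w_{\tau} - 2w)$, $u_{\tau\tau} = e^{-2\tau}(w_{\tau\tau} - 4w_{\tau} + 4w)$, $u_{ss} = e^{-2\tau}w_{ss}$; substituting and dividing by $e^{-2\tau}$, the lower-order terms cancel: $w_{\tau\tau} = \frac{1}{4}w_{ss}$ (standard wave equation).
Data for $w$: $w(s,0) = u(s,0) = \sin(s) + \sin(3 s)$; $w_{\tau}(s,0) = u_{\tau}(s,0) + 2u(s,0) = 0$. The boundary conditions carry over: $w(0,\tau) = w(\pi,\tau) = 0$.
Separating variables: $w = \sum [A_n \cos(\omega_n \tau) + B_n \sin(\omega_n \tau)] \sin(ns)$, $\omega_n = n/2$. From ICs: $A_1=1, A_3=1$.
So $w(s,\tau) = \sin(s) \cos(\tau/2) + \sin(3 s) \cos(3 \tau/2)$, and $u(s,\tau) = e^{-2\tau}w(s,\tau)$.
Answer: $u(s, \tau) = e^{-2 \tau} \sin(s) \cos(\tau/2) + e^{-2 \tau} \sin(3 s) \cos(3 \tau/2)$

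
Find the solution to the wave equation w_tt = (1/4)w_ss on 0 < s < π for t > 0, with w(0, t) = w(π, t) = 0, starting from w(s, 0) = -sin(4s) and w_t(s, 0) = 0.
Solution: Using separation of variables w = X(s)T(t):
Eigenfunctions: sin(ns), n = 1, 2, 3, ...
General solution: w(s, t) = Σ [A_n cos(n t/2) + B_n sin(n t/2)] sin(ns)
From w(s,0) = -sin(4s): A_4=-1. From w_t(s,0) = 0: all B_n = 0.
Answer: w(s, t) = -sin(4s)cos(2t)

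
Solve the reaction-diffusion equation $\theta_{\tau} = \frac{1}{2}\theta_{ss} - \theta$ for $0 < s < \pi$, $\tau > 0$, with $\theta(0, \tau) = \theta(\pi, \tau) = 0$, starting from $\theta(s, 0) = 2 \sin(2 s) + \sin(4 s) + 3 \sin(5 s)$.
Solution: Substitute $\theta = e^{-\tau}u$.
Then $\theta_{\tau} = e^{-\tau}(u_{\tau} - u)$, $\theta_{ss} = e^{-\tau}u_{ss}$; substituting and dividing by $e^{-\tau}$, the lower-order terms cancel: $u_{\tau} = \frac{1}{2}u_{ss}$ (standard heat equation).
Data for $u$: $u(s,0) = \theta(s,0) = 2 \sin(2 s) + \sin(4 s) + 3 \sin(5 s)$. The boundary conditions carry over: $u(0,\tau) = u(\pi,\tau) = 0$.
Separating variables: $u = \sum c_n e^{-n^2\tau/2} \sin(ns)$. From $u(s,0) = 2 \sin(2 s) + \sin(4 s) + 3 \sin(5 s)$: $c_2=2, c_4=1, c_5=3$.
So $u(s,\tau) = 2 e^{-2 \tau} \sin(2 s) + e^{-8 \tau} \sin(4 s) + 3 e^{-25 \tau/2} \sin(5 s)$, and $\theta(s,\tau) = e^{-\tau}u(s,\tau)$.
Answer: $\theta(s, \tau) = 2 e^{-3 \tau} \sin(2 s) + e^{-9 \tau} \sin(4 s) + 3 e^{-27 \tau/2} \sin(5 s)$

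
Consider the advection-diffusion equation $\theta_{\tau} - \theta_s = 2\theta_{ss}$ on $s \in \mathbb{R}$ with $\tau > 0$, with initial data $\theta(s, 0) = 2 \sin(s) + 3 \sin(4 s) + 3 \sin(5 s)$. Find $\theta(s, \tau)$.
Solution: Moving frame: $\eta = s + \tau$, $\sigma = \tau$, $\theta = u(\eta,\sigma)$, so $\theta_{\tau} = u_{\sigma} + u_{\eta}$ and $\theta_{ss} = u_{\eta\eta}$.
Hence $\theta_{\tau} - \theta_s = u_{\sigma}$ and the PDE becomes the heat equation $u_{\sigma} = 2u_{\eta\eta}$ on $\eta \in \mathbb{R}$.
Initial data: $u(\eta,0) = \theta(\eta,0) = 2 \sin(\eta) + 3 \sin(4 \eta) + 3 \sin(5 \eta)$. Each mode $\sin(n\eta)$ decays as $e^{-2n^2\sigma}$ on $\mathbb{R}$, so $u(\eta,\sigma) = \sum c_n e^{-2n^2\sigma} \sin(n\eta)$ with $c_1=2, c_4=3, c_5=3$: $u(\eta,\sigma) = 2 e^{-2 \sigma} \sin(\eta) + 3 e^{-32 \sigma} \sin(4 \eta) + 3 e^{-50 \sigma} \sin(5 \eta)$.
Substituting back: $\theta(s,\tau) = u(s + \tau, \tau)$.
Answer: $\theta(s, \tau) = 2 e^{-2 \tau} \sin(\tau + s) + 3 e^{-32 \tau} \sin(4 \tau + 4 s) + 3 e^{-50 \tau} \sin(5 \tau + 5 s)$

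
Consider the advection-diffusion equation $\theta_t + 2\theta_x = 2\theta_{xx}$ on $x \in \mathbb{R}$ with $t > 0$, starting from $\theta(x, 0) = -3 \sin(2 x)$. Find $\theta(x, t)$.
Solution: Change to a moving frame: let $\eta = x - 2t$, $\sigma = t$ and write $\theta(x,t) = u(\eta,\sigma)$.
By the chain rule $\theta_t = u_{\sigma} - 2u_{\eta}$, $\theta_x = u_{\eta}$, $\theta_{xx} = u_{\eta\eta}$.
Then $\theta_t + 2\theta_x = u_{\sigma}$: the advection term cancels and the PDE becomes the heat equation $u_{\sigma} = 2u_{\eta\eta}$ on $\eta \in \mathbb{R}$.
Initial data: $u(\eta,0) = \theta(\eta,0) = -3 \sin(2 \eta)$.
On $\eta \in \mathbb{R}$ each mode satisfies $(\sin(n\eta))'' = -n^2 \sin(n\eta)$, so $e^{-2n^2\sigma} \sin(n\eta)$ solves the heat equation; by superposition $u(\eta,\sigma) = \sum c_n e^{-2n^2\sigma} \sin(n\eta)$.
Reading off the coefficients: $c_2=-3$, so $u(\eta,\sigma) = -3 e^{-8 \sigma} \sin(2 \eta)$.
Substituting back $\eta = x - 2t$, $\sigma = t$: $\theta(x,t) = u(x - 2t, t)$.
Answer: $\theta(x, t) = 3 e^{-8 t} \sin(4 t - 2 x)$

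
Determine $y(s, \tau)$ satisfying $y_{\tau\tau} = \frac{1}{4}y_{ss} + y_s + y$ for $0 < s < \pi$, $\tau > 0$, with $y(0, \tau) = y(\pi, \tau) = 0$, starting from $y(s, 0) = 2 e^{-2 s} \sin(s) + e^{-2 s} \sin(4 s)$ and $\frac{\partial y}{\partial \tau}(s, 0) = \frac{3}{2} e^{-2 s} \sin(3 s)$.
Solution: Substitute $y = e^{-2s}u$.
Then $y_s = e^{-2s}(u_s - 2u)$, $y_{ss} = e^{-2s}(u_{ss} - 4u_s + 4u)$, $y_{\tau\tau} = e^{-2s}u_{\tau\tau}$; substituting and dividing by $e^{-2s}$, the lower-order terms cancel: $u_{\tau\tau} = \frac{1}{4}u_{ss}$ (standard wave equation).
Data for $u$: $u(s,0) = e^{2s}y(s,0) = 2 \sin(s) + \sin(4 s)$; $u_{\tau}(s,0) = e^{2s}y_{\tau}(s,0) = \frac{3}{2} \sin(3 s)$. The boundary conditions carry over: $u(0,\tau) = u(\pi,\tau) = 0$.
Separating variables: $u = \sum [A_n \cos(\omega_n \tau) + B_n \sin(\omega_n \tau)] \sin(ns)$, $\omega_n = n/2$. From ICs ($B_n$ = velocity coefficient / $\omega_n$): $A_1=2, A_4=1, B_3=1$.
So $u(s,\tau) = 2 \sin(s) \cos(\tau/2) + \sin(3 s) \sin(3 \tau/2) + \sin(4 s) \cos(2 \tau)$, and $y(s,\tau) = e^{-2s}u(s,\tau)$.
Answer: $y(s, \tau) = e^{-2 s} \sin(3 \tau/2) \sin(3 s) + 2 e^{-2 s} \sin(s) \cos(\tau/2) + e^{-2 s} \sin(4 s) \cos(2 \tau)$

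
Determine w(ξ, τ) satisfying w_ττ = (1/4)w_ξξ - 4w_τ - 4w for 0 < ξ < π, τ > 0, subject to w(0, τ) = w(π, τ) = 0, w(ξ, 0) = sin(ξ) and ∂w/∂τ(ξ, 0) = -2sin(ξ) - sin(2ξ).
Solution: Substitute w = exp(-2τ)u, i.e. u = exp(2τ)w.
By the product rule, w_τ = exp(-2τ)(u_τ - 2u), w_ττ = exp(-2τ)(u_ττ - 4u_τ + 4u), w_ξξ = exp(-2τ)u_ξξ.
Substituting into the PDE and dividing by exp(-2τ): u_ττ - 4u_τ + 4u = (1/4)u_ξξ - 4(u_τ - 2u) - 4u.
The lower-order terms cancel, leaving the standard wave equation u_ττ = (1/4)u_ξξ.
Initial data for u: u(ξ,0) = w(ξ,0) = sin(ξ); u_τ(ξ,0) = w_τ(ξ,0) + 2w(ξ,0) = -sin(2ξ). The boundary conditions carry over: u(0,τ) = u(π,τ) = 0.
Solve for u:
  Using separation of variables u = X(ξ)T(τ):
  Eigenfunctions: sin(nξ), n = 1, 2, 3, ...
  General solution: u(ξ, τ) = Σ [A_n cos(n τ/2) + B_n sin(n τ/2)] sin(nξ)
  From u(ξ,0) = sin(ξ): A_1=1. From u_τ(ξ,0) = -sin(2ξ), using u_τ(ξ,0) = Σ ω_n B_n sin(nξ) with ω_n = n/2: B_2 = (-1)/1 = -1.
Hence u(ξ,τ) = sin(ξ)cos(τ/2) - sin(2ξ)sin(τ).
Transform back: w(ξ,τ) = exp(-2τ)u(ξ,τ).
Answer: w(ξ, τ) = exp(-2τ)sin(ξ)cos(τ/2) - exp(-2τ)sin(2ξ)sin(τ)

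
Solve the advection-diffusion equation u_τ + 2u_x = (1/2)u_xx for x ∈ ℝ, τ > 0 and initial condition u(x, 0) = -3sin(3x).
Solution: Change to a moving frame: let η = x - 2τ, σ = τ and write u(x,τ) = w(η,σ).
By the chain rule u_τ = w_σ - 2w_η, u_x = w_η, u_xx = w_ηη.
Then u_τ + 2u_x = w_σ: the advection term cancels and the PDE becomes the heat equation w_σ = (1/2)w_ηη on η ∈ ℝ.
Initial data: w(η,0) = u(η,0) = -3sin(3η).
On η ∈ ℝ each mode satisfies (sin(nη))″ = -n² sin(nη), so exp(-n²σ/2) sin(nη) solves the heat equation; by superposition w(η,σ) = Σ c_n exp(-n²σ/2) sin(nη).
Reading off the coefficients: c_3=-3, so w(η,σ) = -3exp(-9σ/2)sin(3η).
Substituting back η = x - 2τ, σ = τ: u(x,τ) = w(x - 2τ, τ).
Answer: u(x, τ) = -3exp(-9τ/2)sin(3x - 6τ)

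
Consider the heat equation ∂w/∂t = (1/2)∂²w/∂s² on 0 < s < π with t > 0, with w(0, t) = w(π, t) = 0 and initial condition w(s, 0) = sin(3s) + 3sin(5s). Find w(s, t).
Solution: Using separation of variables w = X(s)T(t):
Eigenfunctions: sin(ns), n = 1, 2, 3, ...
General solution: w(s, t) = Σ c_n sin(ns) exp(-n² t/2)
Matching w(s,0) = sin(3s) + 3sin(5s) term by term: c_3=1, c_5=3.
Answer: w(s, t) = exp(-9t/2)sin(3s) + 3exp(-25t/2)sin(5s)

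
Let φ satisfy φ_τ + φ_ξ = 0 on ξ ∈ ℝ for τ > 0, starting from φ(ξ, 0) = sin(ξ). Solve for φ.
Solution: By method of characteristics (waves move right with speed 1):
Along characteristics ξ - τ = const, φ is constant, so φ(ξ,τ) = f(ξ - τ) with f = φ(·, 0).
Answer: φ(ξ, τ) = sin(ξ - τ)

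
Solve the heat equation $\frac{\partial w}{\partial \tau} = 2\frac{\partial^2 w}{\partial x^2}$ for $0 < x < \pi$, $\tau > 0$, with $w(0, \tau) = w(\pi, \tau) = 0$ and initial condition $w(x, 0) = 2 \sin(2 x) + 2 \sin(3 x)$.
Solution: Using separation of variables $w = X(x)T(\tau)$:
Eigenfunctions: $\sin(nx)$, $n = 1, 2, 3, \ldots$
General solution: $w(x, \tau) = \sum c_n \sin(nx) e^{-2n^2 \tau}$
Matching $w(x,0) = 2 \sin(2 x) + 2 \sin(3 x)$ term by term: $c_2=2, c_3=2$.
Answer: $w(x, \tau) = 2 e^{-8 \tau} \sin(2 x) + 2 e^{-18 \tau} \sin(3 x)$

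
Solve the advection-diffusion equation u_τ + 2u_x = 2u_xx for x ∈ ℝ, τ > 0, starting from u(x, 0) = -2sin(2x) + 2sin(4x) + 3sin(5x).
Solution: Change to a moving frame: let η = x - 2τ, σ = τ and write u(x,τ) = w(η,σ).
By the chain rule u_τ = w_σ - 2w_η, u_x = w_η, u_xx = w_ηη.
Then u_τ + 2u_x = w_σ: the advection term cancels and the PDE becomes the heat equation w_σ = 2w_ηη on η ∈ ℝ.
Initial data: w(η,0) = u(η,0) = -2sin(2η) + 2sin(4η) + 3sin(5η).
On η ∈ ℝ each mode satisfies (sin(nη))″ = -n² sin(nη), so exp(-2n²σ) sin(nη) solves the heat equation; by superposition w(η,σ) = Σ c_n exp(-2n²σ) sin(nη).
Reading off the coefficients: c_2=-2, c_4=2, c_5=3, so w(η,σ) = -2exp(-8σ)sin(2η) + 2exp(-32σ)sin(4η) + 3exp(-50σ)sin(5η).
Substituting back η = x - 2τ, σ = τ: u(x,τ) = w(x - 2τ, τ).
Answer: u(x, τ) = -2exp(-8τ)sin(2x - 4τ) + 2exp(-32τ)sin(4x - 8τ) + 3exp(-50τ)sin(5x - 10τ)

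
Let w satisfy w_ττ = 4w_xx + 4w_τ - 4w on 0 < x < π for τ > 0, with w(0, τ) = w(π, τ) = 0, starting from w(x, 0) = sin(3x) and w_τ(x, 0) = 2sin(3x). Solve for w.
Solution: Substitute w = exp(2τ)u.
Then w_τ = exp(2τ)(u_τ + 2u), w_ττ = exp(2τ)(u_ττ + 4u_τ + 4u), w_xx = exp(2τ)u_xx; substituting and dividing by exp(2τ), the lower-order terms cancel: u_ττ = 4u_xx (standard wave equation).
Data for u: u(x,0) = w(x,0) = sin(3x); u_τ(x,0) = w_τ(x,0) - 2w(x,0) = 0. The boundary conditions carry over: u(0,τ) = u(π,τ) = 0.
Separating variables: u = Σ [A_n cos(ω_n τ) + B_n sin(ω_n τ)] sin(nx), ω_n = 2n. From ICs: A_3=1.
So u(x,τ) = sin(3x)cos(6τ), and w(x,τ) = exp(2τ)u(x,τ).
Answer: w(x, τ) = exp(2τ)sin(3x)cos(6τ)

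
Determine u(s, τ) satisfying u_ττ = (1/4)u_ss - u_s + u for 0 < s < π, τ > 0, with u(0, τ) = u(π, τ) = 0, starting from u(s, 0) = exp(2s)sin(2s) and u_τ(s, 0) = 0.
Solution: Substitute u = exp(2s)w.
Then u_s = exp(2s)(w_s + 2w), u_ss = exp(2s)(w_ss + 4w_s + 4w), u_ττ = exp(2s)w_ττ; substituting and dividing by exp(2s), the lower-order terms cancel: w_ττ = (1/4)w_ss (standard wave equation).
Data for w: w(s,0) = exp(-2s)u(s,0) = sin(2s); w_τ(s,0) = exp(-2s)u_τ(s,0) = 0. The boundary conditions carry over: w(0,τ) = w(π,τ) = 0.
Separating variables: w = Σ [A_n cos(ω_n τ) + B_n sin(ω_n τ)] sin(ns), ω_n = n/2. From ICs: A_2=1.
So w(s,τ) = sin(2s)cos(τ), and u(s,τ) = exp(2s)w(s,τ).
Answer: u(s, τ) = exp(2s)sin(2s)cos(τ)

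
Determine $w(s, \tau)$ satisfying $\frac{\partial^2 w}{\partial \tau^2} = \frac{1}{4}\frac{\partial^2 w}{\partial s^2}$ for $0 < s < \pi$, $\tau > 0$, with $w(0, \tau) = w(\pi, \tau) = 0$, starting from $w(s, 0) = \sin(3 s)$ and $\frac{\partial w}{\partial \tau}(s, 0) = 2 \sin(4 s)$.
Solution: Using separation of variables $w = X(s)T(\tau)$:
Eigenfunctions: $\sin(ns)$, $n = 1, 2, 3, \ldots$
General solution: $w(s, \tau) = \sum [A_n \cos(n \tau/2) + B_n \sin(n \tau/2)] \sin(ns)$
From $w(s,0) = \sin(3 s)$: $A_3=1$. From $w_{\tau}(s,0) = 2 \sin(4 s)$, using $w_{\tau}(s,0) = \sum \omega_n B_n \sin(ns)$ with $\omega_n = n/2$: $B_4 = 2/2 = 1$.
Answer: $w(s, \tau) = \sin(2 \tau) \sin(4 s) + \sin(3 s) \cos(3 \tau/2)$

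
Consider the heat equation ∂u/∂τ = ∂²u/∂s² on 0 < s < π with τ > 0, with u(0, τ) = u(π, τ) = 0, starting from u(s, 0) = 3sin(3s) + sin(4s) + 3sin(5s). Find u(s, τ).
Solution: Separating variables: u = Σ c_n exp(-n²τ) sin(ns). From u(s,0) = 3sin(3s) + sin(4s) + 3sin(5s): c_3=3, c_4=1, c_5=3.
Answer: u(s, τ) = 3exp(-9τ)sin(3s) + exp(-16τ)sin(4s) + 3exp(-25τ)sin(5s)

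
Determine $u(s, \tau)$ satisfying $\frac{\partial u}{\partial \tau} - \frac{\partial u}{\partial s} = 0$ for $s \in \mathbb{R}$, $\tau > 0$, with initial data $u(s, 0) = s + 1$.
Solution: By characteristics ($ds/d\tau = -1$), $u(s,\tau) = f(s + \tau)$ with $f = u( \cdot , 0)$.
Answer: $u(s, \tau) = \tau + s + 1$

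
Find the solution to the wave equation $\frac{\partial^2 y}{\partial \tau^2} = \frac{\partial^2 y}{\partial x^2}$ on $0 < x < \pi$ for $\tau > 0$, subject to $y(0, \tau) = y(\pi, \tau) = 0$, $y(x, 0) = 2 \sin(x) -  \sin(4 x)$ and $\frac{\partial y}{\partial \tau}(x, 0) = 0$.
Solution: Using separation of variables $y = X(x)T(\tau)$:
Eigenfunctions: $\sin(nx)$, $n = 1, 2, 3, \ldots$
General solution: $y(x, \tau) = \sum [A_n \cos(n \tau) + B_n \sin(n \tau)] \sin(nx)$
From $y(x,0) = 2 \sin(x) - \sin(4 x)$: $A_1=2, A_4=-1$. From $y_{\tau}(x,0) = 0$: all $B_n = 0$.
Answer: $y(x, \tau) = 2 \sin(x) \cos(\tau) -  \sin(4 x) \cos(4 \tau)$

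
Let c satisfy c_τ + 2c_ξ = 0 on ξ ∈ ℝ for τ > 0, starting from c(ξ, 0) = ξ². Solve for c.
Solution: By characteristics (dξ/dτ = 2), c(ξ,τ) = f(ξ - 2τ) with f = c(·, 0).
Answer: c(ξ, τ) = ξ² - 4ξτ + 4τ²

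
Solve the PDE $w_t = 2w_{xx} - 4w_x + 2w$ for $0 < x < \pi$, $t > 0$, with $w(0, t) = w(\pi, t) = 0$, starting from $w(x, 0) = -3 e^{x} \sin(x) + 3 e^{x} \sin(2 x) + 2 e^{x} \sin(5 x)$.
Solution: Substitute $w = e^{x}u$, i.e. $u = e^{-x}w$.
By the product rule, $w_x = e^{x}(u_x + u)$, $w_{xx} = e^{x}(u_{xx} + 2u_x + u)$, $w_t = e^{x}u_t$.
Substituting into the PDE and dividing by $e^{x}$: $u_t = 2(u_{xx} + 2u_x + u) - 4(u_x + u) + 2u$.
The lower-order terms cancel, leaving the standard heat equation $u_t = 2u_{xx}$.
Initial data for $u$: $u(x,0) = e^{-x}w(x,0) = -3 \sin(x) + 3 \sin(2 x) + 2 \sin(5 x)$. The boundary conditions carry over: $u(0,t) = u(\pi,t) = 0$.
Solve for $u$:
  Using separation of variables $u = X(x)T(t)$:
  Eigenfunctions: $\sin(nx)$, $n = 1, 2, 3, \ldots$
  General solution: $u(x, t) = \sum c_n \sin(nx) e^{-2n^2 t}$
  Matching $u(x,0) = -3 \sin(x) + 3 \sin(2 x) + 2 \sin(5 x)$ term by term: $c_1=-3, c_2=3, c_5=2$.
Hence $u(x,t) = -3 e^{-2 t} \sin(x) + 3 e^{-8 t} \sin(2 x) + 2 e^{-50 t} \sin(5 x)$.
Transform back: $w(x,t) = e^{x}u(x,t)$.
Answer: $w(x, t) = -3 e^{-2 t} e^{x} \sin(x) + 3 e^{-8 t} e^{x} \sin(2 x) + 2 e^{-50 t} e^{x} \sin(5 x)$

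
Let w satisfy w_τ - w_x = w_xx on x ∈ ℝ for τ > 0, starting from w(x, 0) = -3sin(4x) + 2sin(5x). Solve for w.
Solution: Change to a moving frame: let η = x + τ, σ = τ and write w(x,τ) = u(η,σ).
By the chain rule w_τ = u_σ + u_η, w_x = u_η, w_xx = u_ηη.
Then w_τ - w_x = u_σ: the advection term cancels and the PDE becomes the heat equation u_σ = u_ηη on η ∈ ℝ.
Initial data: u(η,0) = w(η,0) = -3sin(4η) + 2sin(5η).
On η ∈ ℝ each mode satisfies (sin(nη))″ = -n² sin(nη), so exp(-n²σ) sin(nη) solves the heat equation; by superposition u(η,σ) = Σ c_n exp(-n²σ) sin(nη).
Reading off the coefficients: c_4=-3, c_5=2, so u(η,σ) = -3exp(-16σ)sin(4η) + 2exp(-25σ)sin(5η).
Substituting back η = x + τ, σ = τ: w(x,τ) = u(x + τ, τ).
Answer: w(x, τ) = -3exp(-16τ)sin(4x + 4τ) + 2exp(-25τ)sin(5x + 5τ)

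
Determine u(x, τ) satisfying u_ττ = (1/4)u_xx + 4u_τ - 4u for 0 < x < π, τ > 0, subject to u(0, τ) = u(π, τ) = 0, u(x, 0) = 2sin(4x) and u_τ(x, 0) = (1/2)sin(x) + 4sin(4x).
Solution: Substitute u = exp(2τ)w, i.e. w = exp(-2τ)u.
By the product rule, u_τ = exp(2τ)(w_τ + 2w), u_ττ = exp(2τ)(w_ττ + 4w_τ + 4w), u_xx = exp(2τ)w_xx.
Substituting into the PDE and dividing by exp(2τ): w_ττ + 4w_τ + 4w = (1/4)w_xx + 4(w_τ + 2w) - 4w.
The lower-order terms cancel, leaving the standard wave equation w_ττ = (1/4)w_xx.
Initial data for w: w(x,0) = u(x,0) = 2sin(4x); w_τ(x,0) = u_τ(x,0) - 2u(x,0) = (1/2)sin(x). The boundary conditions carry over: w(0,τ) = w(π,τ) = 0.
Solve for w:
  Using separation of variables w = X(x)T(τ):
  Eigenfunctions: sin(nx), n = 1, 2, 3, ...
  General solution: w(x, τ) = Σ [A_n cos(n τ/2) + B_n sin(n τ/2)] sin(nx)
  From w(x,0) = 2sin(4x): A_4=2. From w_τ(x,0) = (1/2)sin(x), using w_τ(x,0) = Σ ω_n B_n sin(nx) with ω_n = n/2: B_1 = (1/2)/(1/2) = 1.
Hence w(x,τ) = sin(x)sin(τ/2) + 2sin(4x)cos(2τ).
Transform back: u(x,τ) = exp(2τ)w(x,τ).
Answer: u(x, τ) = exp(2τ)sin(x)sin(τ/2) + 2exp(2τ)sin(4x)cos(2τ)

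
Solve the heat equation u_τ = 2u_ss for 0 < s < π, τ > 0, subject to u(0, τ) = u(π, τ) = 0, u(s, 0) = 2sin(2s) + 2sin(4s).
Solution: Using separation of variables u = X(s)T(τ):
Eigenfunctions: sin(ns), n = 1, 2, 3, ...
General solution: u(s, τ) = Σ c_n sin(ns) exp(-2n² τ)
Matching u(s,0) = 2sin(2s) + 2sin(4s) term by term: c_2=2, c_4=2.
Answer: u(s, τ) = 2exp(-8τ)sin(2s) + 2exp(-32τ)sin(4s)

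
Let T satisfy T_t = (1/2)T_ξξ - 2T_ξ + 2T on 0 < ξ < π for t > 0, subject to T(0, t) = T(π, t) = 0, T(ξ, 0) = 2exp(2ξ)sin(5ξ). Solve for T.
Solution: Substitute T = exp(2ξ)u, i.e. u = exp(-2ξ)T.
By the product rule, T_ξ = exp(2ξ)(u_ξ + 2u), T_ξξ = exp(2ξ)(u_ξξ + 4u_ξ + 4u), T_t = exp(2ξ)u_t.
Substituting into the PDE and dividing by exp(2ξ): u_t = (1/2)(u_ξξ + 4u_ξ + 4u) - 2(u_ξ + 2u) + 2u.
The lower-order terms cancel, leaving the standard heat equation u_t = (1/2)u_ξξ.
Initial data for u: u(ξ,0) = exp(-2ξ)T(ξ,0) = 2sin(5ξ). The boundary conditions carry over: u(0,t) = u(π,t) = 0.
Solve for u:
  Using separation of variables u = X(ξ)G(t):
  Eigenfunctions: sin(nξ), n = 1, 2, 3, ...
  General solution: u(ξ, t) = Σ c_n sin(nξ) exp(-n² t/2)
  Matching u(ξ,0) = 2sin(5ξ) term by term: c_5=2.
Hence u(ξ,t) = 2exp(-25t/2)sin(5ξ).
Transform back: T(ξ,t) = exp(2ξ)u(ξ,t).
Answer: T(ξ, t) = 2exp(-25t/2)exp(2ξ)sin(5ξ)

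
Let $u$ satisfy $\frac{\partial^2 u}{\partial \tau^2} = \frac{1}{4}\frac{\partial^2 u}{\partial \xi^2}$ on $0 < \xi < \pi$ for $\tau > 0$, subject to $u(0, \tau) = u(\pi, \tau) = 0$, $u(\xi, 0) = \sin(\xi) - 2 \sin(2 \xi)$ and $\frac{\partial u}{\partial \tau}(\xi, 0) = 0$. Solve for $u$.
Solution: Separating variables: $u = \sum [A_n \cos(\omega_n \tau) + B_n \sin(\omega_n \tau)] \sin(n\xi)$, $\omega_n = n/2$. From ICs: $A_1=1, A_2=-2$.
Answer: $u(\xi, \tau) = \sin(\xi) \cos(\tau/2) - 2 \sin(2 \xi) \cos(\tau)$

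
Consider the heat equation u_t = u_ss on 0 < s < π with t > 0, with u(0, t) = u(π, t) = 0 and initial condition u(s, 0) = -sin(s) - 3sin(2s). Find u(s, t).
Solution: Separating variables: u = Σ c_n exp(-n²t) sin(ns). From u(s,0) = -sin(s) - 3sin(2s): c_1=-1, c_2=-3.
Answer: u(s, t) = -exp(-t)sin(s) - 3exp(-4t)sin(2s)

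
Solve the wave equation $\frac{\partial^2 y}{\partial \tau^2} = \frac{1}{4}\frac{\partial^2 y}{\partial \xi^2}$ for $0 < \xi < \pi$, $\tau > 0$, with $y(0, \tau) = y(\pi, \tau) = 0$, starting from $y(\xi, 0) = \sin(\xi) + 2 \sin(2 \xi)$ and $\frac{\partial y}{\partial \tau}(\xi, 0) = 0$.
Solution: Using separation of variables $y = X(\xi)T(\tau)$:
Eigenfunctions: $\sin(n\xi)$, $n = 1, 2, 3, \ldots$
General solution: $y(\xi, \tau) = \sum [A_n \cos(n \tau/2) + B_n \sin(n \tau/2)] \sin(n\xi)$
From $y(\xi,0) = \sin(\xi) + 2 \sin(2 \xi)$: $A_1=1, A_2=2$. From $y_{\tau}(\xi,0) = 0$: all $B_n = 0$.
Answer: $y(\xi, \tau) = \sin(\xi) \cos(\tau/2) + 2 \sin(2 \xi) \cos(\tau)$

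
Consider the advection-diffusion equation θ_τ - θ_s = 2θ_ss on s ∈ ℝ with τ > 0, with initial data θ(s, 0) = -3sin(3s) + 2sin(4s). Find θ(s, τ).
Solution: Moving frame: η = s + τ, σ = τ, θ = u(η,σ), so θ_τ = u_σ + u_η and θ_ss = u_ηη.
Hence θ_τ - θ_s = u_σ and the PDE becomes the heat equation u_σ = 2u_ηη on η ∈ ℝ.
Initial data: u(η,0) = θ(η,0) = -3sin(3η) + 2sin(4η). Each mode sin(nη) decays as exp(-2n²σ) on ℝ, so u(η,σ) = Σ c_n exp(-2n²σ) sin(nη) with c_3=-3, c_4=2: u(η,σ) = -3exp(-18σ)sin(3η) + 2exp(-32σ)sin(4η).
Substituting back: θ(s,τ) = u(s + τ, τ).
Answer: θ(s, τ) = -3exp(-18τ)sin(3s + 3τ) + 2exp(-32τ)sin(4s + 4τ)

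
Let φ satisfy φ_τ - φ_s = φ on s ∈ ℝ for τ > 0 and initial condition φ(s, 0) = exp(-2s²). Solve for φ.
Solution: Substitute φ = exp(τ)u, i.e. u = exp(-τ)φ.
By the product rule, φ_τ = exp(τ)(u_τ + u), φ_s = exp(τ)u_s.
Substituting into the PDE and dividing by exp(τ): u_τ + u - u_s = u.
The lower-order terms cancel, leaving the standard advection equation u_τ - u_s = 0.
Initial data for u: u(s,0) = φ(s,0) = exp(-2s²).
Solve for u:
  By method of characteristics (waves move left with speed 1):
  Along characteristics s + τ = const, u is constant, so u(s,τ) = f(s + τ) with f = u(·, 0).
Hence u(s,τ) = exp(-2(s + τ)²).
Transform back: φ(s,τ) = exp(τ)u(s,τ).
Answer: φ(s, τ) = exp(τ)exp(-2(s + τ)²)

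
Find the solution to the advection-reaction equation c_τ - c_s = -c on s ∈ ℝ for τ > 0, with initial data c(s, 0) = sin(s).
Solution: Substitute c = exp(-τ)u.
Then c_τ = exp(-τ)(u_τ - u), c_s = exp(-τ)u_s; substituting and dividing by exp(-τ), the lower-order terms cancel: u_τ - u_s = 0 (standard advection equation).
Data for u: u(s,0) = c(s,0) = sin(s).
By characteristics (ds/dτ = -1), u(s,τ) = f(s + τ) with f = u(·, 0).
So u(s,τ) = sin(s + τ), and c(s,τ) = exp(-τ)u(s,τ).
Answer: c(s, τ) = exp(-τ)sin(s + τ)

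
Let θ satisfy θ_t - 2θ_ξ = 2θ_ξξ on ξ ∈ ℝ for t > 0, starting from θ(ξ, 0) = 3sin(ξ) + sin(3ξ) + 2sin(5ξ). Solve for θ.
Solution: Change to a moving frame: let η = ξ + 2t, σ = t and write θ(ξ,t) = u(η,σ).
By the chain rule θ_t = u_σ + 2u_η, θ_ξ = u_η, θ_ξξ = u_ηη.
Then θ_t - 2θ_ξ = u_σ: the advection term cancels and the PDE becomes the heat equation u_σ = 2u_ηη on η ∈ ℝ.
Initial data: u(η,0) = θ(η,0) = 3sin(η) + sin(3η) + 2sin(5η).
On η ∈ ℝ each mode satisfies (sin(nη))″ = -n² sin(nη), so exp(-2n²σ) sin(nη) solves the heat equation; by superposition u(η,σ) = Σ c_n exp(-2n²σ) sin(nη).
Reading off the coefficients: c_1=3, c_3=1, c_5=2, so u(η,σ) = 3exp(-2σ)sin(η) + exp(-18σ)sin(3η) + 2exp(-50σ)sin(5η).
Substituting back η = ξ + 2t, σ = t: θ(ξ,t) = u(ξ + 2t, t).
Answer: θ(ξ, t) = 3exp(-2t)sin(2t + ξ) + exp(-18t)sin(6t + 3ξ) + 2exp(-50t)sin(10t + 5ξ)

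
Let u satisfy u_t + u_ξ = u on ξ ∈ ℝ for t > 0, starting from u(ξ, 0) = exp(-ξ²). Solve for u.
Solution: Substitute u = exp(t)w, i.e. w = exp(-t)u.
By the product rule, u_t = exp(t)(w_t + w), u_ξ = exp(t)w_ξ.
Substituting into the PDE and dividing by exp(t): w_t + w + w_ξ = w.
The lower-order terms cancel, leaving the standard advection equation w_t + w_ξ = 0.
Initial data for w: w(ξ,0) = u(ξ,0) = exp(-ξ²).
Solve for w:
  By method of characteristics (waves move right with speed 1):
  Along characteristics ξ - t = const, w is constant, so w(ξ,t) = f(ξ - t) with f = w(·, 0).
Hence w(ξ,t) = exp(-(-t + ξ)²).
Transform back: u(ξ,t) = exp(t)w(ξ,t).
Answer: u(ξ, t) = exp(t)exp(-(-t + ξ)²)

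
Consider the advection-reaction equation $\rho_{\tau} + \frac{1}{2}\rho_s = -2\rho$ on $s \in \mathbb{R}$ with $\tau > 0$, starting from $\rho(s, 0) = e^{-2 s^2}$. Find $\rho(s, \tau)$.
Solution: Substitute $\rho = e^{-2\tau}u$, i.e. $u = e^{2\tau}\rho$.
By the product rule, $\rho_{\tau} = e^{-2\tau}(u_{\tau} - 2u)$, $\rho_s = e^{-2\tau}u_s$.
Substituting into the PDE and dividing by $e^{-2\tau}$: $u_{\tau} - 2u + \frac{1}{2}u_s = -2u$.
The lower-order terms cancel, leaving the standard advection equation $u_{\tau} + \frac{1}{2}u_s = 0$.
Initial data for $u$: $u(s,0) = \rho(s,0) = e^{-2 s^2}$.
Solve for $u$:
  By method of characteristics (waves move right with speed 1/2):
  Along characteristics $s - \frac{1}{2}\tau =$ const, $u$ is constant, so $u(s,\tau) = f(s - \frac{1}{2}\tau)$ with $f = u( \cdot , 0)$.
Hence $u(s,\tau) = e^{-2 (s - \tau/2)^2}$.
Transform back: $\rho(s,\tau) = e^{-2\tau}u(s,\tau)$.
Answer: $\rho(s, \tau) = e^{-2 \tau} e^{-2 (-\tau/2 + s)^2}$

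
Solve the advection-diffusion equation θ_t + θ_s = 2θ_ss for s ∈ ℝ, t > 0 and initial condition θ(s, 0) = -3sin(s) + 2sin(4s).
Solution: Moving frame: η = s - t, σ = t, θ = u(η,σ), so θ_t = u_σ - u_η and θ_ss = u_ηη.
Hence θ_t + θ_s = u_σ and the PDE becomes the heat equation u_σ = 2u_ηη on η ∈ ℝ.
Initial data: u(η,0) = θ(η,0) = -3sin(η) + 2sin(4η). Each mode sin(nη) decays as exp(-2n²σ) on ℝ, so u(η,σ) = Σ c_n exp(-2n²σ) sin(nη) with c_1=-3, c_4=2: u(η,σ) = -3exp(-2σ)sin(η) + 2exp(-32σ)sin(4η).
Substituting back: θ(s,t) = u(s - t, t).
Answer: θ(s, t) = -3exp(-2t)sin(s - t) + 2exp(-32t)sin(4s - 4t)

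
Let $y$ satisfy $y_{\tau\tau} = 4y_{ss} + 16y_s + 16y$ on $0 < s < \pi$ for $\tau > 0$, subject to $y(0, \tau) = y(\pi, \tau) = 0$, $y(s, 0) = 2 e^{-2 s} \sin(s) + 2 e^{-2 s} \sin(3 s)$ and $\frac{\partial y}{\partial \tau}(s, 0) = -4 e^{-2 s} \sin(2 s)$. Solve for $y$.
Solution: Substitute $y = e^{-2s}u$.
Then $y_s = e^{-2s}(u_s - 2u)$, $y_{ss} = e^{-2s}(u_{ss} - 4u_s + 4u)$, $y_{\tau\tau} = e^{-2s}u_{\tau\tau}$; substituting and dividing by $e^{-2s}$, the lower-order terms cancel: $u_{\tau\tau} = 4u_{ss}$ (standard wave equation).
Data for $u$: $u(s,0) = e^{2s}y(s,0) = 2 \sin(s) + 2 \sin(3 s)$; $u_{\tau}(s,0) = e^{2s}y_{\tau}(s,0) = -4 \sin(2 s)$. The boundary conditions carry over: $u(0,\tau) = u(\pi,\tau) = 0$.
Separating variables: $u = \sum [A_n \cos(\omega_n \tau) + B_n \sin(\omega_n \tau)] \sin(ns)$, $\omega_n = 2n$. From ICs ($B_n$ = velocity coefficient / $\omega_n$): $A_1=2, A_3=2, B_2=-1$.
So $u(s,\tau) = 2 \sin(s) \cos(2 \tau) - \sin(2 s) \sin(4 \tau) + 2 \sin(3 s) \cos(6 \tau)$, and $y(s,\tau) = e^{-2s}u(s,\tau)$.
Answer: $y(s, \tau) = - e^{-2 s} \sin(4 \tau) \sin(2 s) + 2 e^{-2 s} \sin(s) \cos(2 \tau) + 2 e^{-2 s} \sin(3 s) \cos(6 \tau)$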